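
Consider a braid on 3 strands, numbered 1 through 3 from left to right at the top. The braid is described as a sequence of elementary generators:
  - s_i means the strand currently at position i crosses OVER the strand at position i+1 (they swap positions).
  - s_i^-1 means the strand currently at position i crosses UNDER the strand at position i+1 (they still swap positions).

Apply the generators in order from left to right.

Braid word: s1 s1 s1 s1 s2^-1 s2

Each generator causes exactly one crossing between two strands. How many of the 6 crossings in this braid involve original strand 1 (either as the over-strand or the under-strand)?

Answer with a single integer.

Gen 1: crossing 1x2. Involves strand 1? yes. Count so far: 1
Gen 2: crossing 2x1. Involves strand 1? yes. Count so far: 2
Gen 3: crossing 1x2. Involves strand 1? yes. Count so far: 3
Gen 4: crossing 2x1. Involves strand 1? yes. Count so far: 4
Gen 5: crossing 2x3. Involves strand 1? no. Count so far: 4
Gen 6: crossing 3x2. Involves strand 1? no. Count so far: 4

Answer: 4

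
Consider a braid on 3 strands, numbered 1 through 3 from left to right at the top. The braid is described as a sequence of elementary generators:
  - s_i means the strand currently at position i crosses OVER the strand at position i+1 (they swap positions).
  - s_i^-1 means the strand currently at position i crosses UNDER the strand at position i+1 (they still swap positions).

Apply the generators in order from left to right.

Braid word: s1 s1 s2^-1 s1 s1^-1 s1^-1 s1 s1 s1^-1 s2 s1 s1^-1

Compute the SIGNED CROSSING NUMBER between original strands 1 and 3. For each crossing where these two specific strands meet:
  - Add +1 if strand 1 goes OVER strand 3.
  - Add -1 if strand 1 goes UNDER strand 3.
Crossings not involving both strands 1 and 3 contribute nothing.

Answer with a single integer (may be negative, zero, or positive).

Gen 1: crossing 1x2. Both 1&3? no. Sum: 0
Gen 2: crossing 2x1. Both 1&3? no. Sum: 0
Gen 3: crossing 2x3. Both 1&3? no. Sum: 0
Gen 4: 1 over 3. Both 1&3? yes. Contrib: +1. Sum: 1
Gen 5: 3 under 1. Both 1&3? yes. Contrib: +1. Sum: 2
Gen 6: 1 under 3. Both 1&3? yes. Contrib: -1. Sum: 1
Gen 7: 3 over 1. Both 1&3? yes. Contrib: -1. Sum: 0
Gen 8: 1 over 3. Both 1&3? yes. Contrib: +1. Sum: 1
Gen 9: 3 under 1. Both 1&3? yes. Contrib: +1. Sum: 2
Gen 10: crossing 3x2. Both 1&3? no. Sum: 2
Gen 11: crossing 1x2. Both 1&3? no. Sum: 2
Gen 12: crossing 2x1. Both 1&3? no. Sum: 2

Answer: 2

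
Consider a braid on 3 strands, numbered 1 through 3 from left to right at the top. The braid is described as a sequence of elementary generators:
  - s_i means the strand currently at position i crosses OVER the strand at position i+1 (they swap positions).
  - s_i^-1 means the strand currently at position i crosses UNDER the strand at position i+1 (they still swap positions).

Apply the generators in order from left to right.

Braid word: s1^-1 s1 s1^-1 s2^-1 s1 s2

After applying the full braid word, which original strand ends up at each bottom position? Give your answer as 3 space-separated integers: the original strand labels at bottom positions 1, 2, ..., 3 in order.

Answer: 3 1 2

Derivation:
Gen 1 (s1^-1): strand 1 crosses under strand 2. Perm now: [2 1 3]
Gen 2 (s1): strand 2 crosses over strand 1. Perm now: [1 2 3]
Gen 3 (s1^-1): strand 1 crosses under strand 2. Perm now: [2 1 3]
Gen 4 (s2^-1): strand 1 crosses under strand 3. Perm now: [2 3 1]
Gen 5 (s1): strand 2 crosses over strand 3. Perm now: [3 2 1]
Gen 6 (s2): strand 2 crosses over strand 1. Perm now: [3 1 2]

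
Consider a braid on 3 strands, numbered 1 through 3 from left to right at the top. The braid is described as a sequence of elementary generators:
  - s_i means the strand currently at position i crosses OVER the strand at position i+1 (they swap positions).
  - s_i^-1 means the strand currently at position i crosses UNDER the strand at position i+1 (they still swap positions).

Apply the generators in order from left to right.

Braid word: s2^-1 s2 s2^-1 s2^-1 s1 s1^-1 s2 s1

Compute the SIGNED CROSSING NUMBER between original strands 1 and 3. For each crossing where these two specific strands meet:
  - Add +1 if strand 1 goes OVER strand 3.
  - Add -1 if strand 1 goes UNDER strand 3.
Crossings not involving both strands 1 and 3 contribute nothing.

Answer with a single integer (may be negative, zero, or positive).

Answer: 1

Derivation:
Gen 1: crossing 2x3. Both 1&3? no. Sum: 0
Gen 2: crossing 3x2. Both 1&3? no. Sum: 0
Gen 3: crossing 2x3. Both 1&3? no. Sum: 0
Gen 4: crossing 3x2. Both 1&3? no. Sum: 0
Gen 5: crossing 1x2. Both 1&3? no. Sum: 0
Gen 6: crossing 2x1. Both 1&3? no. Sum: 0
Gen 7: crossing 2x3. Both 1&3? no. Sum: 0
Gen 8: 1 over 3. Both 1&3? yes. Contrib: +1. Sum: 1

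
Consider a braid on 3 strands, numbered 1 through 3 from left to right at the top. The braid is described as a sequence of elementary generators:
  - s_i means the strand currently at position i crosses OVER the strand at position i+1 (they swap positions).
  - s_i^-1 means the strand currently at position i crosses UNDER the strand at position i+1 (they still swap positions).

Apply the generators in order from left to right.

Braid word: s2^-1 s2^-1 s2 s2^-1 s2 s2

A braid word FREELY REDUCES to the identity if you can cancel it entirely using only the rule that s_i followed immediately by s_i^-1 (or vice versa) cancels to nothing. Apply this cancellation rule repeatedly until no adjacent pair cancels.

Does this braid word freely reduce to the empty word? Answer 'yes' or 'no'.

Gen 1 (s2^-1): push. Stack: [s2^-1]
Gen 2 (s2^-1): push. Stack: [s2^-1 s2^-1]
Gen 3 (s2): cancels prior s2^-1. Stack: [s2^-1]
Gen 4 (s2^-1): push. Stack: [s2^-1 s2^-1]
Gen 5 (s2): cancels prior s2^-1. Stack: [s2^-1]
Gen 6 (s2): cancels prior s2^-1. Stack: []
Reduced word: (empty)

Answer: yes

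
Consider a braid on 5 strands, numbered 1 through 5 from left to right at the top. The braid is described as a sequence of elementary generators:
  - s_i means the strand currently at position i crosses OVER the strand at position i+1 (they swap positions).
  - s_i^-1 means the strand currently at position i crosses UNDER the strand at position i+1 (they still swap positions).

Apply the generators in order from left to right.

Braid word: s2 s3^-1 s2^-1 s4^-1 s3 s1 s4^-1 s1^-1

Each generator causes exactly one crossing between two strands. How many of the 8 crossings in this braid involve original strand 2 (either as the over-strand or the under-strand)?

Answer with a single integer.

Answer: 4

Derivation:
Gen 1: crossing 2x3. Involves strand 2? yes. Count so far: 1
Gen 2: crossing 2x4. Involves strand 2? yes. Count so far: 2
Gen 3: crossing 3x4. Involves strand 2? no. Count so far: 2
Gen 4: crossing 2x5. Involves strand 2? yes. Count so far: 3
Gen 5: crossing 3x5. Involves strand 2? no. Count so far: 3
Gen 6: crossing 1x4. Involves strand 2? no. Count so far: 3
Gen 7: crossing 3x2. Involves strand 2? yes. Count so far: 4
Gen 8: crossing 4x1. Involves strand 2? no. Count so far: 4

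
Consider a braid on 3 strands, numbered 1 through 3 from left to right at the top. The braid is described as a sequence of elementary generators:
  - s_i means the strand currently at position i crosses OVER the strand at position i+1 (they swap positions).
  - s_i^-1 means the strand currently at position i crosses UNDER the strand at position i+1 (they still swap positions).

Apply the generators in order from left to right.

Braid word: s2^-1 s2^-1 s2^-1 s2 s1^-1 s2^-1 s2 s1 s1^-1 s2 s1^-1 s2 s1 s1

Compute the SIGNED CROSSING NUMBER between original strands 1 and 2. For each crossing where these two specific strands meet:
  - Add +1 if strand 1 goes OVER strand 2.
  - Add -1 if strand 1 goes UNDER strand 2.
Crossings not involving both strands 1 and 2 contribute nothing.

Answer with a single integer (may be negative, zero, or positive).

Gen 1: crossing 2x3. Both 1&2? no. Sum: 0
Gen 2: crossing 3x2. Both 1&2? no. Sum: 0
Gen 3: crossing 2x3. Both 1&2? no. Sum: 0
Gen 4: crossing 3x2. Both 1&2? no. Sum: 0
Gen 5: 1 under 2. Both 1&2? yes. Contrib: -1. Sum: -1
Gen 6: crossing 1x3. Both 1&2? no. Sum: -1
Gen 7: crossing 3x1. Both 1&2? no. Sum: -1
Gen 8: 2 over 1. Both 1&2? yes. Contrib: -1. Sum: -2
Gen 9: 1 under 2. Both 1&2? yes. Contrib: -1. Sum: -3
Gen 10: crossing 1x3. Both 1&2? no. Sum: -3
Gen 11: crossing 2x3. Both 1&2? no. Sum: -3
Gen 12: 2 over 1. Both 1&2? yes. Contrib: -1. Sum: -4
Gen 13: crossing 3x1. Both 1&2? no. Sum: -4
Gen 14: crossing 1x3. Both 1&2? no. Sum: -4

Answer: -4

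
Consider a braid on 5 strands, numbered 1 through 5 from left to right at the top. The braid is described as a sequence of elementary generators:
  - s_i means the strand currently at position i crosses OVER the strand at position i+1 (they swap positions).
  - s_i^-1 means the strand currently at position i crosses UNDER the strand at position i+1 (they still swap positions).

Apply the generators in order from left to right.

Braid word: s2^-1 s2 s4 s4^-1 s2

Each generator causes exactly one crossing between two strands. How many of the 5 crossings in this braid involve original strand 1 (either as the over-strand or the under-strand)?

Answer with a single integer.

Gen 1: crossing 2x3. Involves strand 1? no. Count so far: 0
Gen 2: crossing 3x2. Involves strand 1? no. Count so far: 0
Gen 3: crossing 4x5. Involves strand 1? no. Count so far: 0
Gen 4: crossing 5x4. Involves strand 1? no. Count so far: 0
Gen 5: crossing 2x3. Involves strand 1? no. Count so far: 0

Answer: 0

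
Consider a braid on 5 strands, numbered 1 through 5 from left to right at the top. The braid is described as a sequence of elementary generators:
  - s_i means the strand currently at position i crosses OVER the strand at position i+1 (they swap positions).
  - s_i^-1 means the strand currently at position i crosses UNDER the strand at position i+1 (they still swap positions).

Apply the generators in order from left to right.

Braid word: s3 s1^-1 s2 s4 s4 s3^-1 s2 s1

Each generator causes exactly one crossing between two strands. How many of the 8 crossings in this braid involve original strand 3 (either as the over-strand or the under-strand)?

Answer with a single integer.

Gen 1: crossing 3x4. Involves strand 3? yes. Count so far: 1
Gen 2: crossing 1x2. Involves strand 3? no. Count so far: 1
Gen 3: crossing 1x4. Involves strand 3? no. Count so far: 1
Gen 4: crossing 3x5. Involves strand 3? yes. Count so far: 2
Gen 5: crossing 5x3. Involves strand 3? yes. Count so far: 3
Gen 6: crossing 1x3. Involves strand 3? yes. Count so far: 4
Gen 7: crossing 4x3. Involves strand 3? yes. Count so far: 5
Gen 8: crossing 2x3. Involves strand 3? yes. Count so far: 6

Answer: 6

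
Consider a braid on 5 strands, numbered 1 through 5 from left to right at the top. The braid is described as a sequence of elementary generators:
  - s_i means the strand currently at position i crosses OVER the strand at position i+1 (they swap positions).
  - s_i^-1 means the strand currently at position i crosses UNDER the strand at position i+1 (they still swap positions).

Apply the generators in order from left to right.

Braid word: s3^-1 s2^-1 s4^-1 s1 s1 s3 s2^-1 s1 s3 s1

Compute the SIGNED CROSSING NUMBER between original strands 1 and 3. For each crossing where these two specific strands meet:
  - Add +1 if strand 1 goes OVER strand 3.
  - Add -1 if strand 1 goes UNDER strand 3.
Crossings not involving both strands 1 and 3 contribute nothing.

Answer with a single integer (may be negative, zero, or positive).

Answer: 0

Derivation:
Gen 1: crossing 3x4. Both 1&3? no. Sum: 0
Gen 2: crossing 2x4. Both 1&3? no. Sum: 0
Gen 3: crossing 3x5. Both 1&3? no. Sum: 0
Gen 4: crossing 1x4. Both 1&3? no. Sum: 0
Gen 5: crossing 4x1. Both 1&3? no. Sum: 0
Gen 6: crossing 2x5. Both 1&3? no. Sum: 0
Gen 7: crossing 4x5. Both 1&3? no. Sum: 0
Gen 8: crossing 1x5. Both 1&3? no. Sum: 0
Gen 9: crossing 4x2. Both 1&3? no. Sum: 0
Gen 10: crossing 5x1. Both 1&3? no. Sum: 0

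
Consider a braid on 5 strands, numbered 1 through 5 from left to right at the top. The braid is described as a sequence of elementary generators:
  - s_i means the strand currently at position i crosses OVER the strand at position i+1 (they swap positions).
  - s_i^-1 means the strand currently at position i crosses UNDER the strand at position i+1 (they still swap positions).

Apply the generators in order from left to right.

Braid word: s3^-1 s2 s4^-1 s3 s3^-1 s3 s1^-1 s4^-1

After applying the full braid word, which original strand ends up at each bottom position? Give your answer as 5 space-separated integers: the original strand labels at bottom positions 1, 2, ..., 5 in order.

Answer: 4 1 5 3 2

Derivation:
Gen 1 (s3^-1): strand 3 crosses under strand 4. Perm now: [1 2 4 3 5]
Gen 2 (s2): strand 2 crosses over strand 4. Perm now: [1 4 2 3 5]
Gen 3 (s4^-1): strand 3 crosses under strand 5. Perm now: [1 4 2 5 3]
Gen 4 (s3): strand 2 crosses over strand 5. Perm now: [1 4 5 2 3]
Gen 5 (s3^-1): strand 5 crosses under strand 2. Perm now: [1 4 2 5 3]
Gen 6 (s3): strand 2 crosses over strand 5. Perm now: [1 4 5 2 3]
Gen 7 (s1^-1): strand 1 crosses under strand 4. Perm now: [4 1 5 2 3]
Gen 8 (s4^-1): strand 2 crosses under strand 3. Perm now: [4 1 5 3 2]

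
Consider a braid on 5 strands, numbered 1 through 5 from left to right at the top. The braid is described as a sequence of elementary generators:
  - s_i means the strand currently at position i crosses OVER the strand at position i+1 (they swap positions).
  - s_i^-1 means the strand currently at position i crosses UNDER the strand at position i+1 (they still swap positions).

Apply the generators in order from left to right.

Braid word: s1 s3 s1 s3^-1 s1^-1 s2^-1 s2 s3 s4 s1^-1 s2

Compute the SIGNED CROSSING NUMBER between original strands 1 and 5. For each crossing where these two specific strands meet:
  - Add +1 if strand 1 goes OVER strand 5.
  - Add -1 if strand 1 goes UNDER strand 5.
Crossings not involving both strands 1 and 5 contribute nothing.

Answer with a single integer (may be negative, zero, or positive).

Answer: 0

Derivation:
Gen 1: crossing 1x2. Both 1&5? no. Sum: 0
Gen 2: crossing 3x4. Both 1&5? no. Sum: 0
Gen 3: crossing 2x1. Both 1&5? no. Sum: 0
Gen 4: crossing 4x3. Both 1&5? no. Sum: 0
Gen 5: crossing 1x2. Both 1&5? no. Sum: 0
Gen 6: crossing 1x3. Both 1&5? no. Sum: 0
Gen 7: crossing 3x1. Both 1&5? no. Sum: 0
Gen 8: crossing 3x4. Both 1&5? no. Sum: 0
Gen 9: crossing 3x5. Both 1&5? no. Sum: 0
Gen 10: crossing 2x1. Both 1&5? no. Sum: 0
Gen 11: crossing 2x4. Both 1&5? no. Sum: 0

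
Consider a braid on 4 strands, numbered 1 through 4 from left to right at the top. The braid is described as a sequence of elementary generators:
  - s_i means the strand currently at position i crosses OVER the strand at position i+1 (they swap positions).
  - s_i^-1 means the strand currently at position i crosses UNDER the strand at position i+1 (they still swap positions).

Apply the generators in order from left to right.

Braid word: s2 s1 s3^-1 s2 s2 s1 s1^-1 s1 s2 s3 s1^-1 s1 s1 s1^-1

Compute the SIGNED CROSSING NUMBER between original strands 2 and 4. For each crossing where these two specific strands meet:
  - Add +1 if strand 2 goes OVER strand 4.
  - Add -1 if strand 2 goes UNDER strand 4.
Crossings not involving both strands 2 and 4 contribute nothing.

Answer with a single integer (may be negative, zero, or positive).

Gen 1: crossing 2x3. Both 2&4? no. Sum: 0
Gen 2: crossing 1x3. Both 2&4? no. Sum: 0
Gen 3: 2 under 4. Both 2&4? yes. Contrib: -1. Sum: -1
Gen 4: crossing 1x4. Both 2&4? no. Sum: -1
Gen 5: crossing 4x1. Both 2&4? no. Sum: -1
Gen 6: crossing 3x1. Both 2&4? no. Sum: -1
Gen 7: crossing 1x3. Both 2&4? no. Sum: -1
Gen 8: crossing 3x1. Both 2&4? no. Sum: -1
Gen 9: crossing 3x4. Both 2&4? no. Sum: -1
Gen 10: crossing 3x2. Both 2&4? no. Sum: -1
Gen 11: crossing 1x4. Both 2&4? no. Sum: -1
Gen 12: crossing 4x1. Both 2&4? no. Sum: -1
Gen 13: crossing 1x4. Both 2&4? no. Sum: -1
Gen 14: crossing 4x1. Both 2&4? no. Sum: -1

Answer: -1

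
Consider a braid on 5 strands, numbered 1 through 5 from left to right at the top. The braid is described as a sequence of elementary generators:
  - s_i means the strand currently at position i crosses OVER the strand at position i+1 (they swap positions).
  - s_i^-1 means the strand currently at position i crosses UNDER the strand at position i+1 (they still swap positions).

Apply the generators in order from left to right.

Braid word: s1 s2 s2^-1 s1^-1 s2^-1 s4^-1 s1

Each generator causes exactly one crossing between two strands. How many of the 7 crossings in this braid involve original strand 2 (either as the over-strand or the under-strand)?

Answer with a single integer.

Gen 1: crossing 1x2. Involves strand 2? yes. Count so far: 1
Gen 2: crossing 1x3. Involves strand 2? no. Count so far: 1
Gen 3: crossing 3x1. Involves strand 2? no. Count so far: 1
Gen 4: crossing 2x1. Involves strand 2? yes. Count so far: 2
Gen 5: crossing 2x3. Involves strand 2? yes. Count so far: 3
Gen 6: crossing 4x5. Involves strand 2? no. Count so far: 3
Gen 7: crossing 1x3. Involves strand 2? no. Count so far: 3

Answer: 3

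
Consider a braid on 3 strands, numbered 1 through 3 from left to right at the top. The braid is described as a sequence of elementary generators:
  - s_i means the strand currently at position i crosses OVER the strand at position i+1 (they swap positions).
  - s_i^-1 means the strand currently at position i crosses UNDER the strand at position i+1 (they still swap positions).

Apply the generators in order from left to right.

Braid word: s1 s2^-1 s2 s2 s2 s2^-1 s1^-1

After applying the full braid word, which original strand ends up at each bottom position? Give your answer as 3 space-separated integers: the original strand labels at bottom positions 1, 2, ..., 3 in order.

Answer: 3 2 1

Derivation:
Gen 1 (s1): strand 1 crosses over strand 2. Perm now: [2 1 3]
Gen 2 (s2^-1): strand 1 crosses under strand 3. Perm now: [2 3 1]
Gen 3 (s2): strand 3 crosses over strand 1. Perm now: [2 1 3]
Gen 4 (s2): strand 1 crosses over strand 3. Perm now: [2 3 1]
Gen 5 (s2): strand 3 crosses over strand 1. Perm now: [2 1 3]
Gen 6 (s2^-1): strand 1 crosses under strand 3. Perm now: [2 3 1]
Gen 7 (s1^-1): strand 2 crosses under strand 3. Perm now: [3 2 1]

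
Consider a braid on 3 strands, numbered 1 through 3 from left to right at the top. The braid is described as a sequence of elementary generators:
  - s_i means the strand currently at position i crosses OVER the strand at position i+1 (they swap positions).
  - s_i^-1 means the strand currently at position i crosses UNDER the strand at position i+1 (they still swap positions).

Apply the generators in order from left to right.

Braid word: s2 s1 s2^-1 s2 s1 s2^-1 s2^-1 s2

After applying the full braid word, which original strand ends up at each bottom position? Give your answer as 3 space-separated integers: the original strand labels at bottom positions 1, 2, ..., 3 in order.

Answer: 1 2 3

Derivation:
Gen 1 (s2): strand 2 crosses over strand 3. Perm now: [1 3 2]
Gen 2 (s1): strand 1 crosses over strand 3. Perm now: [3 1 2]
Gen 3 (s2^-1): strand 1 crosses under strand 2. Perm now: [3 2 1]
Gen 4 (s2): strand 2 crosses over strand 1. Perm now: [3 1 2]
Gen 5 (s1): strand 3 crosses over strand 1. Perm now: [1 3 2]
Gen 6 (s2^-1): strand 3 crosses under strand 2. Perm now: [1 2 3]
Gen 7 (s2^-1): strand 2 crosses under strand 3. Perm now: [1 3 2]
Gen 8 (s2): strand 3 crosses over strand 2. Perm now: [1 2 3]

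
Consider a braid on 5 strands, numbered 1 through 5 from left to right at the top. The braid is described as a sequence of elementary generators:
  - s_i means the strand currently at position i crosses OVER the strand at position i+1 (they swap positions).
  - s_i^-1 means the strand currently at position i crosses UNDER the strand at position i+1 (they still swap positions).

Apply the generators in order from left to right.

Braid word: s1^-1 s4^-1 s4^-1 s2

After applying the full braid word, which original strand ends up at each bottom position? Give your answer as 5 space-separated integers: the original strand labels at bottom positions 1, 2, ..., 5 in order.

Gen 1 (s1^-1): strand 1 crosses under strand 2. Perm now: [2 1 3 4 5]
Gen 2 (s4^-1): strand 4 crosses under strand 5. Perm now: [2 1 3 5 4]
Gen 3 (s4^-1): strand 5 crosses under strand 4. Perm now: [2 1 3 4 5]
Gen 4 (s2): strand 1 crosses over strand 3. Perm now: [2 3 1 4 5]

Answer: 2 3 1 4 5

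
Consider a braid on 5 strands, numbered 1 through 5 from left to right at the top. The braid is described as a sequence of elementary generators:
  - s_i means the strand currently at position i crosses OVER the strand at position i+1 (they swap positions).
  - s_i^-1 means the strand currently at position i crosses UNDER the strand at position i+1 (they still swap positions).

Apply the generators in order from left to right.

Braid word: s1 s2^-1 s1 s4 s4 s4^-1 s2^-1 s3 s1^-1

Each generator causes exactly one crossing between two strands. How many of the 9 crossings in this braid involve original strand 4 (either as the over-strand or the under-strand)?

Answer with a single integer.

Gen 1: crossing 1x2. Involves strand 4? no. Count so far: 0
Gen 2: crossing 1x3. Involves strand 4? no. Count so far: 0
Gen 3: crossing 2x3. Involves strand 4? no. Count so far: 0
Gen 4: crossing 4x5. Involves strand 4? yes. Count so far: 1
Gen 5: crossing 5x4. Involves strand 4? yes. Count so far: 2
Gen 6: crossing 4x5. Involves strand 4? yes. Count so far: 3
Gen 7: crossing 2x1. Involves strand 4? no. Count so far: 3
Gen 8: crossing 2x5. Involves strand 4? no. Count so far: 3
Gen 9: crossing 3x1. Involves strand 4? no. Count so far: 3

Answer: 3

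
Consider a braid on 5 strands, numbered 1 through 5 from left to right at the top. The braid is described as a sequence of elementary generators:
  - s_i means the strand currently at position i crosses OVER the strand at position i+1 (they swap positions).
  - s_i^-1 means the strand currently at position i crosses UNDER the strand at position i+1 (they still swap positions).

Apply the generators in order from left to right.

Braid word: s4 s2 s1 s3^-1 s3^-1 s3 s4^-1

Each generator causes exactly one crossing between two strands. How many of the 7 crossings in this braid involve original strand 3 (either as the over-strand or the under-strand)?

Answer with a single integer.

Answer: 2

Derivation:
Gen 1: crossing 4x5. Involves strand 3? no. Count so far: 0
Gen 2: crossing 2x3. Involves strand 3? yes. Count so far: 1
Gen 3: crossing 1x3. Involves strand 3? yes. Count so far: 2
Gen 4: crossing 2x5. Involves strand 3? no. Count so far: 2
Gen 5: crossing 5x2. Involves strand 3? no. Count so far: 2
Gen 6: crossing 2x5. Involves strand 3? no. Count so far: 2
Gen 7: crossing 2x4. Involves strand 3? no. Count so far: 2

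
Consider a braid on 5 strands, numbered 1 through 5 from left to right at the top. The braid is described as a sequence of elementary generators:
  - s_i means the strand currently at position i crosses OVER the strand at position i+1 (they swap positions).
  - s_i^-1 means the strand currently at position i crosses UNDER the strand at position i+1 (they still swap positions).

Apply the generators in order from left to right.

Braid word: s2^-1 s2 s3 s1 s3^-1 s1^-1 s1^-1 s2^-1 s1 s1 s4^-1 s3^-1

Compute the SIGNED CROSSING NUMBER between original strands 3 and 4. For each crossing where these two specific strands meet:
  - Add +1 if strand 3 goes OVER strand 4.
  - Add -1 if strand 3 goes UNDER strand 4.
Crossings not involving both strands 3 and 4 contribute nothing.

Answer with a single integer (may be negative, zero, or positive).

Gen 1: crossing 2x3. Both 3&4? no. Sum: 0
Gen 2: crossing 3x2. Both 3&4? no. Sum: 0
Gen 3: 3 over 4. Both 3&4? yes. Contrib: +1. Sum: 1
Gen 4: crossing 1x2. Both 3&4? no. Sum: 1
Gen 5: 4 under 3. Both 3&4? yes. Contrib: +1. Sum: 2
Gen 6: crossing 2x1. Both 3&4? no. Sum: 2
Gen 7: crossing 1x2. Both 3&4? no. Sum: 2
Gen 8: crossing 1x3. Both 3&4? no. Sum: 2
Gen 9: crossing 2x3. Both 3&4? no. Sum: 2
Gen 10: crossing 3x2. Both 3&4? no. Sum: 2
Gen 11: crossing 4x5. Both 3&4? no. Sum: 2
Gen 12: crossing 1x5. Both 3&4? no. Sum: 2

Answer: 2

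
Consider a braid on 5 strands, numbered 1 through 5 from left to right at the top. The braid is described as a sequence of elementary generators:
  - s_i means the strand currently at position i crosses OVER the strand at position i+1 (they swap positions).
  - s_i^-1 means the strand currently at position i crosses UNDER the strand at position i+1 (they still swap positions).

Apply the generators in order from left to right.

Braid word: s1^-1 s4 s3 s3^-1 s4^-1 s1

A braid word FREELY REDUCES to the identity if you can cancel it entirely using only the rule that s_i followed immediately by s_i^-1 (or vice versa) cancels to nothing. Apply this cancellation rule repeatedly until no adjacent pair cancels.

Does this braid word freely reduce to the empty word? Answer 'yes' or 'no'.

Gen 1 (s1^-1): push. Stack: [s1^-1]
Gen 2 (s4): push. Stack: [s1^-1 s4]
Gen 3 (s3): push. Stack: [s1^-1 s4 s3]
Gen 4 (s3^-1): cancels prior s3. Stack: [s1^-1 s4]
Gen 5 (s4^-1): cancels prior s4. Stack: [s1^-1]
Gen 6 (s1): cancels prior s1^-1. Stack: []
Reduced word: (empty)

Answer: yes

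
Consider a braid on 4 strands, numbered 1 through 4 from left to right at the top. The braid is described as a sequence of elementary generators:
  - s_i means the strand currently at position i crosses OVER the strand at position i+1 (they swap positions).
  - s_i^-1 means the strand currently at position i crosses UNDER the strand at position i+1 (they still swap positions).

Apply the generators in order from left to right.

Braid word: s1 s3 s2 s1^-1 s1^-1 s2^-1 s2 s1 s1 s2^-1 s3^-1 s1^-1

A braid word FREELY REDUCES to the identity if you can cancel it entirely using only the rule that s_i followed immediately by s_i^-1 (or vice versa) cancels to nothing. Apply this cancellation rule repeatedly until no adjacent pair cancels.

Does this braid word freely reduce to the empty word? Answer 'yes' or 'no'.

Gen 1 (s1): push. Stack: [s1]
Gen 2 (s3): push. Stack: [s1 s3]
Gen 3 (s2): push. Stack: [s1 s3 s2]
Gen 4 (s1^-1): push. Stack: [s1 s3 s2 s1^-1]
Gen 5 (s1^-1): push. Stack: [s1 s3 s2 s1^-1 s1^-1]
Gen 6 (s2^-1): push. Stack: [s1 s3 s2 s1^-1 s1^-1 s2^-1]
Gen 7 (s2): cancels prior s2^-1. Stack: [s1 s3 s2 s1^-1 s1^-1]
Gen 8 (s1): cancels prior s1^-1. Stack: [s1 s3 s2 s1^-1]
Gen 9 (s1): cancels prior s1^-1. Stack: [s1 s3 s2]
Gen 10 (s2^-1): cancels prior s2. Stack: [s1 s3]
Gen 11 (s3^-1): cancels prior s3. Stack: [s1]
Gen 12 (s1^-1): cancels prior s1. Stack: []
Reduced word: (empty)

Answer: yes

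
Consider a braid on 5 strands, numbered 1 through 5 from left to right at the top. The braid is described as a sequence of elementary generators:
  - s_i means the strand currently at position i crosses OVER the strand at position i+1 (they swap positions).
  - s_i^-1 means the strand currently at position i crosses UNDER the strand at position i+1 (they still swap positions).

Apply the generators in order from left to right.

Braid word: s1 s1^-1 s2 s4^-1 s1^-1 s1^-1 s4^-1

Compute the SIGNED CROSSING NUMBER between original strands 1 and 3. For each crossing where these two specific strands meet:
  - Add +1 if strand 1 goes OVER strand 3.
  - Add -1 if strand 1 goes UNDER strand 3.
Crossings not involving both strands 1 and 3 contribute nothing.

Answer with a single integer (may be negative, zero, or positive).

Answer: 0

Derivation:
Gen 1: crossing 1x2. Both 1&3? no. Sum: 0
Gen 2: crossing 2x1. Both 1&3? no. Sum: 0
Gen 3: crossing 2x3. Both 1&3? no. Sum: 0
Gen 4: crossing 4x5. Both 1&3? no. Sum: 0
Gen 5: 1 under 3. Both 1&3? yes. Contrib: -1. Sum: -1
Gen 6: 3 under 1. Both 1&3? yes. Contrib: +1. Sum: 0
Gen 7: crossing 5x4. Both 1&3? no. Sum: 0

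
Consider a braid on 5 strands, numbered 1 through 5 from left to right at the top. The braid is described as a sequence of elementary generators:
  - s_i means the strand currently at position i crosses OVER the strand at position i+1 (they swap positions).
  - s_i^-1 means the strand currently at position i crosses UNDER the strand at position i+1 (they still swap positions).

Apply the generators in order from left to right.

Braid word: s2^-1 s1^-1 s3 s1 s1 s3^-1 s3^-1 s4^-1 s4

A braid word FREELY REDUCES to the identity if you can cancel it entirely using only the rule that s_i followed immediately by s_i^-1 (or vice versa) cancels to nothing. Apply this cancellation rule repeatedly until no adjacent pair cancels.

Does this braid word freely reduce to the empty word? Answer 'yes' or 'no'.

Gen 1 (s2^-1): push. Stack: [s2^-1]
Gen 2 (s1^-1): push. Stack: [s2^-1 s1^-1]
Gen 3 (s3): push. Stack: [s2^-1 s1^-1 s3]
Gen 4 (s1): push. Stack: [s2^-1 s1^-1 s3 s1]
Gen 5 (s1): push. Stack: [s2^-1 s1^-1 s3 s1 s1]
Gen 6 (s3^-1): push. Stack: [s2^-1 s1^-1 s3 s1 s1 s3^-1]
Gen 7 (s3^-1): push. Stack: [s2^-1 s1^-1 s3 s1 s1 s3^-1 s3^-1]
Gen 8 (s4^-1): push. Stack: [s2^-1 s1^-1 s3 s1 s1 s3^-1 s3^-1 s4^-1]
Gen 9 (s4): cancels prior s4^-1. Stack: [s2^-1 s1^-1 s3 s1 s1 s3^-1 s3^-1]
Reduced word: s2^-1 s1^-1 s3 s1 s1 s3^-1 s3^-1

Answer: no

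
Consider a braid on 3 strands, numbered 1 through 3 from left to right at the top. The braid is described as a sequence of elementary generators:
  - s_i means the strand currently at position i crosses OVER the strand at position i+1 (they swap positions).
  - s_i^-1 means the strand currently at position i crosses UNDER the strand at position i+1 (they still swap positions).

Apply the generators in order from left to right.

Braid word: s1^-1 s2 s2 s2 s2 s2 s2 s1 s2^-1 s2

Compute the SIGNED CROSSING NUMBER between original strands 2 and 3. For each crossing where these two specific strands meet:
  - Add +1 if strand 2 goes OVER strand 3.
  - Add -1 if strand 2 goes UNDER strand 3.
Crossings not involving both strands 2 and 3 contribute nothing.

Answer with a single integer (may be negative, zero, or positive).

Answer: -2

Derivation:
Gen 1: crossing 1x2. Both 2&3? no. Sum: 0
Gen 2: crossing 1x3. Both 2&3? no. Sum: 0
Gen 3: crossing 3x1. Both 2&3? no. Sum: 0
Gen 4: crossing 1x3. Both 2&3? no. Sum: 0
Gen 5: crossing 3x1. Both 2&3? no. Sum: 0
Gen 6: crossing 1x3. Both 2&3? no. Sum: 0
Gen 7: crossing 3x1. Both 2&3? no. Sum: 0
Gen 8: crossing 2x1. Both 2&3? no. Sum: 0
Gen 9: 2 under 3. Both 2&3? yes. Contrib: -1. Sum: -1
Gen 10: 3 over 2. Both 2&3? yes. Contrib: -1. Sum: -2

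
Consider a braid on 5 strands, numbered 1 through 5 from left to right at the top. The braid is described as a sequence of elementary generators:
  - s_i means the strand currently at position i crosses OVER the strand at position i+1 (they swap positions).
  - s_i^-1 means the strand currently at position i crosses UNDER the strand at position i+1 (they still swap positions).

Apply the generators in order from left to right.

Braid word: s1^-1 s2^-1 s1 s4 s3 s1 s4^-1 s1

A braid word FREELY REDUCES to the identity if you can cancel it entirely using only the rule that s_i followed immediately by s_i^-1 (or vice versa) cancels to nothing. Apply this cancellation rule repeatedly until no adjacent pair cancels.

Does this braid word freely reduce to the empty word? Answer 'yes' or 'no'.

Gen 1 (s1^-1): push. Stack: [s1^-1]
Gen 2 (s2^-1): push. Stack: [s1^-1 s2^-1]
Gen 3 (s1): push. Stack: [s1^-1 s2^-1 s1]
Gen 4 (s4): push. Stack: [s1^-1 s2^-1 s1 s4]
Gen 5 (s3): push. Stack: [s1^-1 s2^-1 s1 s4 s3]
Gen 6 (s1): push. Stack: [s1^-1 s2^-1 s1 s4 s3 s1]
Gen 7 (s4^-1): push. Stack: [s1^-1 s2^-1 s1 s4 s3 s1 s4^-1]
Gen 8 (s1): push. Stack: [s1^-1 s2^-1 s1 s4 s3 s1 s4^-1 s1]
Reduced word: s1^-1 s2^-1 s1 s4 s3 s1 s4^-1 s1

Answer: no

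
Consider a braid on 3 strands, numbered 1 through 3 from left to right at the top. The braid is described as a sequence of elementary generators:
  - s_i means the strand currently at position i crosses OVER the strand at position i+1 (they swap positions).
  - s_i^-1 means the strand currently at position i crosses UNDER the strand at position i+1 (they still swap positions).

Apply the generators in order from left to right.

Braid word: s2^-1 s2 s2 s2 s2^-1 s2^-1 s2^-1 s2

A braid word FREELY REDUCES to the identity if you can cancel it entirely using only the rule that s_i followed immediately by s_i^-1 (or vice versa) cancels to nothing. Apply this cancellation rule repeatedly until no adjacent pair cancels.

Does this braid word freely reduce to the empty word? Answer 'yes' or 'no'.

Answer: yes

Derivation:
Gen 1 (s2^-1): push. Stack: [s2^-1]
Gen 2 (s2): cancels prior s2^-1. Stack: []
Gen 3 (s2): push. Stack: [s2]
Gen 4 (s2): push. Stack: [s2 s2]
Gen 5 (s2^-1): cancels prior s2. Stack: [s2]
Gen 6 (s2^-1): cancels prior s2. Stack: []
Gen 7 (s2^-1): push. Stack: [s2^-1]
Gen 8 (s2): cancels prior s2^-1. Stack: []
Reduced word: (empty)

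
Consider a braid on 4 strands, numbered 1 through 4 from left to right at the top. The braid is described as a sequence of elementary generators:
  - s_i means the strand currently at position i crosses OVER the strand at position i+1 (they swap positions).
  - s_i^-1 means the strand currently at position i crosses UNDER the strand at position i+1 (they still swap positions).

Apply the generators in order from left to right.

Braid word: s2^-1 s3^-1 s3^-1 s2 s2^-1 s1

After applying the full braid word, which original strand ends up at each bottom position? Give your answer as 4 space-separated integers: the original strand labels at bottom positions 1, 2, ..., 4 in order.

Gen 1 (s2^-1): strand 2 crosses under strand 3. Perm now: [1 3 2 4]
Gen 2 (s3^-1): strand 2 crosses under strand 4. Perm now: [1 3 4 2]
Gen 3 (s3^-1): strand 4 crosses under strand 2. Perm now: [1 3 2 4]
Gen 4 (s2): strand 3 crosses over strand 2. Perm now: [1 2 3 4]
Gen 5 (s2^-1): strand 2 crosses under strand 3. Perm now: [1 3 2 4]
Gen 6 (s1): strand 1 crosses over strand 3. Perm now: [3 1 2 4]

Answer: 3 1 2 4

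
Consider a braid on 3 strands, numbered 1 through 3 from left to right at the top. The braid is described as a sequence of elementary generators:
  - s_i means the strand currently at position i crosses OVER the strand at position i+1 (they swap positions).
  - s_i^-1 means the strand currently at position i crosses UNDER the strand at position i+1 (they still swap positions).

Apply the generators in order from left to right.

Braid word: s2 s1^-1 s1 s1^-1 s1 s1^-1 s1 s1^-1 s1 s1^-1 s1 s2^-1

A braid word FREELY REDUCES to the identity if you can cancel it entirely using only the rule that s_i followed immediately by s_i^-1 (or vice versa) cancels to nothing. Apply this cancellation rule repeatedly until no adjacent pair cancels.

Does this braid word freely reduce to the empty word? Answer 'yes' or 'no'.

Gen 1 (s2): push. Stack: [s2]
Gen 2 (s1^-1): push. Stack: [s2 s1^-1]
Gen 3 (s1): cancels prior s1^-1. Stack: [s2]
Gen 4 (s1^-1): push. Stack: [s2 s1^-1]
Gen 5 (s1): cancels prior s1^-1. Stack: [s2]
Gen 6 (s1^-1): push. Stack: [s2 s1^-1]
Gen 7 (s1): cancels prior s1^-1. Stack: [s2]
Gen 8 (s1^-1): push. Stack: [s2 s1^-1]
Gen 9 (s1): cancels prior s1^-1. Stack: [s2]
Gen 10 (s1^-1): push. Stack: [s2 s1^-1]
Gen 11 (s1): cancels prior s1^-1. Stack: [s2]
Gen 12 (s2^-1): cancels prior s2. Stack: []
Reduced word: (empty)

Answer: yes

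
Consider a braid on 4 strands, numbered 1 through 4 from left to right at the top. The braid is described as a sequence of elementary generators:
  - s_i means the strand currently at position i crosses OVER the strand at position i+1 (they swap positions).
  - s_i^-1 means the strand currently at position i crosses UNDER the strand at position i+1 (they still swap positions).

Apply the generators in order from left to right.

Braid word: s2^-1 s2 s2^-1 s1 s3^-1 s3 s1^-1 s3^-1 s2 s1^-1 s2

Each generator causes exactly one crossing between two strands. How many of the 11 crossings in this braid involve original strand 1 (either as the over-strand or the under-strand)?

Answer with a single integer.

Answer: 4

Derivation:
Gen 1: crossing 2x3. Involves strand 1? no. Count so far: 0
Gen 2: crossing 3x2. Involves strand 1? no. Count so far: 0
Gen 3: crossing 2x3. Involves strand 1? no. Count so far: 0
Gen 4: crossing 1x3. Involves strand 1? yes. Count so far: 1
Gen 5: crossing 2x4. Involves strand 1? no. Count so far: 1
Gen 6: crossing 4x2. Involves strand 1? no. Count so far: 1
Gen 7: crossing 3x1. Involves strand 1? yes. Count so far: 2
Gen 8: crossing 2x4. Involves strand 1? no. Count so far: 2
Gen 9: crossing 3x4. Involves strand 1? no. Count so far: 2
Gen 10: crossing 1x4. Involves strand 1? yes. Count so far: 3
Gen 11: crossing 1x3. Involves strand 1? yes. Count so far: 4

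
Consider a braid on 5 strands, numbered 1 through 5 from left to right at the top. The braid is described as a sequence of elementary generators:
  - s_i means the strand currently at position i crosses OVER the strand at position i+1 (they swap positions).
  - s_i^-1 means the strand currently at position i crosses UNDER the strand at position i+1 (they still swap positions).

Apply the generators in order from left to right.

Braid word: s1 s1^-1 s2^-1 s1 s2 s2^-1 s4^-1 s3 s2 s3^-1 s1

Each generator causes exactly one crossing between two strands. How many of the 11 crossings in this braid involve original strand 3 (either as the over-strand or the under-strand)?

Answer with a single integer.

Answer: 3

Derivation:
Gen 1: crossing 1x2. Involves strand 3? no. Count so far: 0
Gen 2: crossing 2x1. Involves strand 3? no. Count so far: 0
Gen 3: crossing 2x3. Involves strand 3? yes. Count so far: 1
Gen 4: crossing 1x3. Involves strand 3? yes. Count so far: 2
Gen 5: crossing 1x2. Involves strand 3? no. Count so far: 2
Gen 6: crossing 2x1. Involves strand 3? no. Count so far: 2
Gen 7: crossing 4x5. Involves strand 3? no. Count so far: 2
Gen 8: crossing 2x5. Involves strand 3? no. Count so far: 2
Gen 9: crossing 1x5. Involves strand 3? no. Count so far: 2
Gen 10: crossing 1x2. Involves strand 3? no. Count so far: 2
Gen 11: crossing 3x5. Involves strand 3? yes. Count so far: 3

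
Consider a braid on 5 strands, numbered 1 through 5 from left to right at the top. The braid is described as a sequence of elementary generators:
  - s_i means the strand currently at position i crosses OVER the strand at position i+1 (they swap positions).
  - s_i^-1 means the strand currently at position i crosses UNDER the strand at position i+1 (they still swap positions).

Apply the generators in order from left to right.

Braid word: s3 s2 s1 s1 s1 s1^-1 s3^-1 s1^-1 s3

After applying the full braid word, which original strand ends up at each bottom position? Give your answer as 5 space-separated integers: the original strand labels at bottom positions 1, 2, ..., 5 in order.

Gen 1 (s3): strand 3 crosses over strand 4. Perm now: [1 2 4 3 5]
Gen 2 (s2): strand 2 crosses over strand 4. Perm now: [1 4 2 3 5]
Gen 3 (s1): strand 1 crosses over strand 4. Perm now: [4 1 2 3 5]
Gen 4 (s1): strand 4 crosses over strand 1. Perm now: [1 4 2 3 5]
Gen 5 (s1): strand 1 crosses over strand 4. Perm now: [4 1 2 3 5]
Gen 6 (s1^-1): strand 4 crosses under strand 1. Perm now: [1 4 2 3 5]
Gen 7 (s3^-1): strand 2 crosses under strand 3. Perm now: [1 4 3 2 5]
Gen 8 (s1^-1): strand 1 crosses under strand 4. Perm now: [4 1 3 2 5]
Gen 9 (s3): strand 3 crosses over strand 2. Perm now: [4 1 2 3 5]

Answer: 4 1 2 3 5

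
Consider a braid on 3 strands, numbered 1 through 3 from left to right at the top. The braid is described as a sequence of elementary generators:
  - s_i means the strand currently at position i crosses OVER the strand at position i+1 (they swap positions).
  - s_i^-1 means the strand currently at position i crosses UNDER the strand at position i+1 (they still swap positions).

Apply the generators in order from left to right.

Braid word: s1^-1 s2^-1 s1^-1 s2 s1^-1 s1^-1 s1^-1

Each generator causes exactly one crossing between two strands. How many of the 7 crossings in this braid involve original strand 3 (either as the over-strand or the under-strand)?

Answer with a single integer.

Gen 1: crossing 1x2. Involves strand 3? no. Count so far: 0
Gen 2: crossing 1x3. Involves strand 3? yes. Count so far: 1
Gen 3: crossing 2x3. Involves strand 3? yes. Count so far: 2
Gen 4: crossing 2x1. Involves strand 3? no. Count so far: 2
Gen 5: crossing 3x1. Involves strand 3? yes. Count so far: 3
Gen 6: crossing 1x3. Involves strand 3? yes. Count so far: 4
Gen 7: crossing 3x1. Involves strand 3? yes. Count so far: 5

Answer: 5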